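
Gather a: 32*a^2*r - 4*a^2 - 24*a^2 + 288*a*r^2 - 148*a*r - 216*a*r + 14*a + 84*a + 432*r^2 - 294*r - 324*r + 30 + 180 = a^2*(32*r - 28) + a*(288*r^2 - 364*r + 98) + 432*r^2 - 618*r + 210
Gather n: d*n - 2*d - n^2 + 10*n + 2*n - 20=-2*d - n^2 + n*(d + 12) - 20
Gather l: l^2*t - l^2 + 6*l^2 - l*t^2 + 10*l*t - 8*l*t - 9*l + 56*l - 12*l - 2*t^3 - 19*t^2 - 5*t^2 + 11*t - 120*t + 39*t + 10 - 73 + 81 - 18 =l^2*(t + 5) + l*(-t^2 + 2*t + 35) - 2*t^3 - 24*t^2 - 70*t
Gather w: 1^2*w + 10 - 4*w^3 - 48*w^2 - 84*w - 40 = -4*w^3 - 48*w^2 - 83*w - 30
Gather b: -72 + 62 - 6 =-16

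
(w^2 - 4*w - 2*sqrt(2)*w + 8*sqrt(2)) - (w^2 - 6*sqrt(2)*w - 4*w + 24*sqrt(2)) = 4*sqrt(2)*w - 16*sqrt(2)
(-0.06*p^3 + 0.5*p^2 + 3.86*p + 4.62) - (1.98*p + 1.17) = -0.06*p^3 + 0.5*p^2 + 1.88*p + 3.45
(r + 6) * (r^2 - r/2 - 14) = r^3 + 11*r^2/2 - 17*r - 84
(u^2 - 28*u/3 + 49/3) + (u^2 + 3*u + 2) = 2*u^2 - 19*u/3 + 55/3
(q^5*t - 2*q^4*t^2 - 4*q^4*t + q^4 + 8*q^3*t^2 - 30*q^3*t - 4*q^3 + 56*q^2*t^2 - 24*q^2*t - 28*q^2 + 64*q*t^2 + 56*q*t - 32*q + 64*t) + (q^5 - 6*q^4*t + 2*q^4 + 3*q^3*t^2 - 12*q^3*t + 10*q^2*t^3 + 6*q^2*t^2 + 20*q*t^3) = q^5*t + q^5 - 2*q^4*t^2 - 10*q^4*t + 3*q^4 + 11*q^3*t^2 - 42*q^3*t - 4*q^3 + 10*q^2*t^3 + 62*q^2*t^2 - 24*q^2*t - 28*q^2 + 20*q*t^3 + 64*q*t^2 + 56*q*t - 32*q + 64*t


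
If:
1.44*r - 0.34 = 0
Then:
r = 0.24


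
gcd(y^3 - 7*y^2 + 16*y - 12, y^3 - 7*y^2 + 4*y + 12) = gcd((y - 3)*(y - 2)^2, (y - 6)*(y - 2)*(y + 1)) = y - 2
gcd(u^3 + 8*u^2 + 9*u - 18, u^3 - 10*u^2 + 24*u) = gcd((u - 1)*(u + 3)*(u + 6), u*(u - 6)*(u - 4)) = 1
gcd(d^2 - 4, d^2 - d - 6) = d + 2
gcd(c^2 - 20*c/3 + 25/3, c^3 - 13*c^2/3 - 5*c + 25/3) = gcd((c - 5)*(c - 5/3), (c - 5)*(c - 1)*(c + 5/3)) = c - 5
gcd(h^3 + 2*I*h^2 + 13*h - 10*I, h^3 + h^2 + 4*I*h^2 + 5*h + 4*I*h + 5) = h^2 + 4*I*h + 5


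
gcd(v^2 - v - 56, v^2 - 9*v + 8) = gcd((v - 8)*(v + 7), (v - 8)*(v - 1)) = v - 8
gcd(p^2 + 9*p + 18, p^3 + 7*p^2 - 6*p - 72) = p + 6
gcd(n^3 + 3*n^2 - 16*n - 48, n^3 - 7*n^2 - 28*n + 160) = n - 4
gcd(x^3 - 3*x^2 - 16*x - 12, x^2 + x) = x + 1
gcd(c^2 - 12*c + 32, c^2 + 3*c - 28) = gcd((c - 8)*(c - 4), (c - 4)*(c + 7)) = c - 4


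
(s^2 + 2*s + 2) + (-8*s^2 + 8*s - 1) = -7*s^2 + 10*s + 1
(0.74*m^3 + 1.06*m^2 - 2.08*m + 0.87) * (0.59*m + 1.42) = 0.4366*m^4 + 1.6762*m^3 + 0.278*m^2 - 2.4403*m + 1.2354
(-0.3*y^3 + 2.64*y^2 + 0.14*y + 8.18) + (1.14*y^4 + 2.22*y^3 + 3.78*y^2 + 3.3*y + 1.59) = 1.14*y^4 + 1.92*y^3 + 6.42*y^2 + 3.44*y + 9.77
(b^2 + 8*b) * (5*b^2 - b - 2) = 5*b^4 + 39*b^3 - 10*b^2 - 16*b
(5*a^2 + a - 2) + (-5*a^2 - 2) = a - 4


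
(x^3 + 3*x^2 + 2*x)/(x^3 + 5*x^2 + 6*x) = (x + 1)/(x + 3)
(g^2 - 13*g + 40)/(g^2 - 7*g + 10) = (g - 8)/(g - 2)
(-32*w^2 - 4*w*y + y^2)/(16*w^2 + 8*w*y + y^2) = (-8*w + y)/(4*w + y)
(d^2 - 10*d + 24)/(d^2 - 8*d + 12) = (d - 4)/(d - 2)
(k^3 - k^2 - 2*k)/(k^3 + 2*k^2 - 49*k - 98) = k*(k^2 - k - 2)/(k^3 + 2*k^2 - 49*k - 98)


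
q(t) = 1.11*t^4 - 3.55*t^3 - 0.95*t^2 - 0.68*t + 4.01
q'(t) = 4.44*t^3 - 10.65*t^2 - 1.9*t - 0.68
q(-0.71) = 5.57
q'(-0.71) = -6.29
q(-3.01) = 185.38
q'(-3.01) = -212.53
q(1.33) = -3.45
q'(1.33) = -11.60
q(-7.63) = 5292.80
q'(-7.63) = -2578.42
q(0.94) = 0.45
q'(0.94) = -8.19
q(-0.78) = 6.06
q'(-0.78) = -7.78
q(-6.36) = 2699.33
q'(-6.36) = -1561.62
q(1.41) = -4.40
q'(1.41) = -12.09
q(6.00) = 637.49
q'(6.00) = 563.56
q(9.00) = 4615.70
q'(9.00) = 2356.33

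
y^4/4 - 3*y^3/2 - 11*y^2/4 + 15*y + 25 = (y/2 + 1)^2*(y - 5)^2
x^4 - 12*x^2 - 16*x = x*(x - 4)*(x + 2)^2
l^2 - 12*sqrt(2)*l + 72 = (l - 6*sqrt(2))^2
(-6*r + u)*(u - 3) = -6*r*u + 18*r + u^2 - 3*u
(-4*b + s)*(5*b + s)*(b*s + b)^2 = -20*b^4*s^2 - 40*b^4*s - 20*b^4 + b^3*s^3 + 2*b^3*s^2 + b^3*s + b^2*s^4 + 2*b^2*s^3 + b^2*s^2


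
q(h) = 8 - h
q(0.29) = 7.71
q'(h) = -1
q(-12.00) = 20.00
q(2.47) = 5.53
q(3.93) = 4.07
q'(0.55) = -1.00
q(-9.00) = 17.00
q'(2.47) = -1.00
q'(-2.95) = -1.00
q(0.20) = 7.80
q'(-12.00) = -1.00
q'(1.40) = -1.00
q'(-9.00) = -1.00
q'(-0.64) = -1.00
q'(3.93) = -1.00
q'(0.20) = -1.00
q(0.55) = 7.45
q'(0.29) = -1.00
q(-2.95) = 10.95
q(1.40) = 6.60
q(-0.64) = 8.64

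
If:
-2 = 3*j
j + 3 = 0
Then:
No Solution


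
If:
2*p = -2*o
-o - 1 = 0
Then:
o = -1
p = 1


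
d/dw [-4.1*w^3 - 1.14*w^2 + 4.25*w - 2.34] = -12.3*w^2 - 2.28*w + 4.25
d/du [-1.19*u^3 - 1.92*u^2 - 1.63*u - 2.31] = -3.57*u^2 - 3.84*u - 1.63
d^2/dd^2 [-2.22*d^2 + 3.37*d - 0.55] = -4.44000000000000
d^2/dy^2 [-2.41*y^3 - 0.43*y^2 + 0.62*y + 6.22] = -14.46*y - 0.86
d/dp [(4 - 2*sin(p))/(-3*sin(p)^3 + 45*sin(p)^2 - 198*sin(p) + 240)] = 2*(13 - 2*sin(p))*cos(p)/(3*(sin(p) - 8)^2*(sin(p) - 5)^2)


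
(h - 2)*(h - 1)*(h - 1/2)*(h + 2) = h^4 - 3*h^3/2 - 7*h^2/2 + 6*h - 2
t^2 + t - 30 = (t - 5)*(t + 6)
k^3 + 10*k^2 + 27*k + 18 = (k + 1)*(k + 3)*(k + 6)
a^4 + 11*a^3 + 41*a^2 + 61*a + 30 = (a + 1)*(a + 2)*(a + 3)*(a + 5)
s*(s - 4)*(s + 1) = s^3 - 3*s^2 - 4*s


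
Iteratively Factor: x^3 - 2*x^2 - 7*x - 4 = (x + 1)*(x^2 - 3*x - 4) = (x - 4)*(x + 1)*(x + 1)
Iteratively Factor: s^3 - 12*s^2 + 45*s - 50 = (s - 5)*(s^2 - 7*s + 10) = (s - 5)*(s - 2)*(s - 5)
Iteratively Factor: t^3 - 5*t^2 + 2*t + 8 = (t - 4)*(t^2 - t - 2) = (t - 4)*(t + 1)*(t - 2)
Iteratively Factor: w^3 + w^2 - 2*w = (w + 2)*(w^2 - w) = (w - 1)*(w + 2)*(w)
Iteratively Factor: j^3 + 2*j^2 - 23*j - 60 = (j + 3)*(j^2 - j - 20) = (j - 5)*(j + 3)*(j + 4)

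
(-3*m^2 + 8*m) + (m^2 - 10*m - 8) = -2*m^2 - 2*m - 8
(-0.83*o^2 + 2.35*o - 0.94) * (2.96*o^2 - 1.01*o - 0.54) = -2.4568*o^4 + 7.7943*o^3 - 4.7077*o^2 - 0.3196*o + 0.5076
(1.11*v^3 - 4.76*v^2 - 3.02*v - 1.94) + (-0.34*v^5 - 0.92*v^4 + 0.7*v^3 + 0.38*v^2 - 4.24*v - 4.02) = -0.34*v^5 - 0.92*v^4 + 1.81*v^3 - 4.38*v^2 - 7.26*v - 5.96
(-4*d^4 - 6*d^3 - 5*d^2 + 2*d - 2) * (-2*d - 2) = 8*d^5 + 20*d^4 + 22*d^3 + 6*d^2 + 4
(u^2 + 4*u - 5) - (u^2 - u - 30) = 5*u + 25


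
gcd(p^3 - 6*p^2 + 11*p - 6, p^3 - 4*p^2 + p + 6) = p^2 - 5*p + 6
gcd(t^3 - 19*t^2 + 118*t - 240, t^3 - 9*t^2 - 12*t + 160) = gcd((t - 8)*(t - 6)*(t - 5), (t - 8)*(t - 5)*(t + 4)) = t^2 - 13*t + 40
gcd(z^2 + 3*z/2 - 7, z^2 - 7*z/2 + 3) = z - 2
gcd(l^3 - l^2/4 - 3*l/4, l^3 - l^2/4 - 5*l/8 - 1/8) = l - 1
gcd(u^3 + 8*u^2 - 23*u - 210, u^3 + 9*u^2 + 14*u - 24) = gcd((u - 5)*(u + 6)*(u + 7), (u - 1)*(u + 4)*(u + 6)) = u + 6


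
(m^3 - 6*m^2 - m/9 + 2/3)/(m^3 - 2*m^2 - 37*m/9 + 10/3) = (9*m^3 - 54*m^2 - m + 6)/(9*m^3 - 18*m^2 - 37*m + 30)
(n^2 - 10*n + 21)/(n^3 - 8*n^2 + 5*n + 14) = (n - 3)/(n^2 - n - 2)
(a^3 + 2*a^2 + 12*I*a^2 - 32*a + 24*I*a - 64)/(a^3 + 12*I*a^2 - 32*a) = (a + 2)/a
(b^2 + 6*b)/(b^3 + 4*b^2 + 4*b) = (b + 6)/(b^2 + 4*b + 4)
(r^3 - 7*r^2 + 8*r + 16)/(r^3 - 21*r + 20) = (r^2 - 3*r - 4)/(r^2 + 4*r - 5)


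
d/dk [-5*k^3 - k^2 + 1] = k*(-15*k - 2)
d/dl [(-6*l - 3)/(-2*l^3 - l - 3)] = 3*(4*l^3 + 2*l - (2*l + 1)*(6*l^2 + 1) + 6)/(2*l^3 + l + 3)^2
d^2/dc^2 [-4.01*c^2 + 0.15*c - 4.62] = -8.02000000000000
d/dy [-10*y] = -10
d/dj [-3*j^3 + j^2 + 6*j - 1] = -9*j^2 + 2*j + 6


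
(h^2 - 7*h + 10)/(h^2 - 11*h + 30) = (h - 2)/(h - 6)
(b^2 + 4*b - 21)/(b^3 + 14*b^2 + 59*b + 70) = (b - 3)/(b^2 + 7*b + 10)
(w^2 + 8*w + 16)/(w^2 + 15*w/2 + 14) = 2*(w + 4)/(2*w + 7)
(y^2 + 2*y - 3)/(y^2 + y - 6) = (y - 1)/(y - 2)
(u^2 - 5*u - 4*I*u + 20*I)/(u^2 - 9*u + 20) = (u - 4*I)/(u - 4)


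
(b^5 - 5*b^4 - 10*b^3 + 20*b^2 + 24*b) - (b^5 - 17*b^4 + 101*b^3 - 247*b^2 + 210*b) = 12*b^4 - 111*b^3 + 267*b^2 - 186*b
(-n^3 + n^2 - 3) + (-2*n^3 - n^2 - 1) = -3*n^3 - 4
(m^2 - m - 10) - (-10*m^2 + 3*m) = 11*m^2 - 4*m - 10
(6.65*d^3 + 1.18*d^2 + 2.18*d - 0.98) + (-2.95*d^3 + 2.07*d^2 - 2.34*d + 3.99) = 3.7*d^3 + 3.25*d^2 - 0.16*d + 3.01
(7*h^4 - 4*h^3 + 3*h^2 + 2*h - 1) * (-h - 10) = -7*h^5 - 66*h^4 + 37*h^3 - 32*h^2 - 19*h + 10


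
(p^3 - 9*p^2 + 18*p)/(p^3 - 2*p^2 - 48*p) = (-p^2 + 9*p - 18)/(-p^2 + 2*p + 48)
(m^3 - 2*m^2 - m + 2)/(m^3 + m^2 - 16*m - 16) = (m^2 - 3*m + 2)/(m^2 - 16)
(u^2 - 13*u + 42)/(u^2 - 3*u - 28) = (u - 6)/(u + 4)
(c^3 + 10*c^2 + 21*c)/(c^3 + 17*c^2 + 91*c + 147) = c/(c + 7)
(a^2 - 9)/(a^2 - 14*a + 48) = (a^2 - 9)/(a^2 - 14*a + 48)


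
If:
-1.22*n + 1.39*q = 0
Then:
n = 1.13934426229508*q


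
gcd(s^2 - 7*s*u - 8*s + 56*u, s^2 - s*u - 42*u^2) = s - 7*u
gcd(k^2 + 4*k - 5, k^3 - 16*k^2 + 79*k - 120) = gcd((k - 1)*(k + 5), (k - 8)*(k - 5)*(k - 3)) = 1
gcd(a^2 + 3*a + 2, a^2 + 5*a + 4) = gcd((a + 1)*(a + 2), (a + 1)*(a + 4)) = a + 1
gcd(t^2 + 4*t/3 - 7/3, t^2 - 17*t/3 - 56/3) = t + 7/3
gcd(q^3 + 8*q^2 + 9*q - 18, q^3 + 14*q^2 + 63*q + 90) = q^2 + 9*q + 18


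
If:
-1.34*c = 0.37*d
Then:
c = -0.276119402985075*d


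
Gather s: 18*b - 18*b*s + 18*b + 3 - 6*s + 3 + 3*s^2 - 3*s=36*b + 3*s^2 + s*(-18*b - 9) + 6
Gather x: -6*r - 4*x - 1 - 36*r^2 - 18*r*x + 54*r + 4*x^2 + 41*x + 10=-36*r^2 + 48*r + 4*x^2 + x*(37 - 18*r) + 9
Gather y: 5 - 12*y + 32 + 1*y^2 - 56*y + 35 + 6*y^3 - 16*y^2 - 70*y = 6*y^3 - 15*y^2 - 138*y + 72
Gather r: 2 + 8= 10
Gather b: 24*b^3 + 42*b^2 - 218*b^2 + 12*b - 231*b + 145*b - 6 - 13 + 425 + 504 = 24*b^3 - 176*b^2 - 74*b + 910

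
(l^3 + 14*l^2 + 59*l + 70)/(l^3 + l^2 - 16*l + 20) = (l^2 + 9*l + 14)/(l^2 - 4*l + 4)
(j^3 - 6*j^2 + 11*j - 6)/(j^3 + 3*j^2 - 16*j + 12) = (j - 3)/(j + 6)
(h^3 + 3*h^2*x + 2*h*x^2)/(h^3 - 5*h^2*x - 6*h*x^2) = (-h - 2*x)/(-h + 6*x)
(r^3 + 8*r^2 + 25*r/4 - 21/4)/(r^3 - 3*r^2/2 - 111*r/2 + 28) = (r + 3/2)/(r - 8)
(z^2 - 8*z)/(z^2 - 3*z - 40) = z/(z + 5)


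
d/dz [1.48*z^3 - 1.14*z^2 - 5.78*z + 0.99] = 4.44*z^2 - 2.28*z - 5.78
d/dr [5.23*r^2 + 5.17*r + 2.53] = 10.46*r + 5.17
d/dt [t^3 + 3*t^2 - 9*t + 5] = 3*t^2 + 6*t - 9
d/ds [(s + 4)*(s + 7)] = 2*s + 11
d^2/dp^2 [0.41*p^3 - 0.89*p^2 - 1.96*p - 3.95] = 2.46*p - 1.78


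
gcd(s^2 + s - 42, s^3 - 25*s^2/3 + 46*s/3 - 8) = s - 6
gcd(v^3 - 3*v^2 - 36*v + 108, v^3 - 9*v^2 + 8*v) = 1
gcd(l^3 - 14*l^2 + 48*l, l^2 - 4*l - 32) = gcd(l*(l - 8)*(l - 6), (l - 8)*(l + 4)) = l - 8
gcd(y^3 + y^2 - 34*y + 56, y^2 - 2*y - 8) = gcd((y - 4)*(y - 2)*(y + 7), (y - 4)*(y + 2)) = y - 4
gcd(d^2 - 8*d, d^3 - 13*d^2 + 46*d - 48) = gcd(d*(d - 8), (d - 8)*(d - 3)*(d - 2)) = d - 8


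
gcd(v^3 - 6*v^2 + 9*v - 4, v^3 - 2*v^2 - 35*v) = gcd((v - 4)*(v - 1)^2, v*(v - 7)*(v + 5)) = 1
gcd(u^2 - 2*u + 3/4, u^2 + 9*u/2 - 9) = u - 3/2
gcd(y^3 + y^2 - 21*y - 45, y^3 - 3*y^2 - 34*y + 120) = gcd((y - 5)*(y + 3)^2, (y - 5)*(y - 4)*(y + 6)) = y - 5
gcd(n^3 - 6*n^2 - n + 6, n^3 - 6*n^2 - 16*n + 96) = n - 6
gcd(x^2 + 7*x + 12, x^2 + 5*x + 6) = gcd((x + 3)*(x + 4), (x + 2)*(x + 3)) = x + 3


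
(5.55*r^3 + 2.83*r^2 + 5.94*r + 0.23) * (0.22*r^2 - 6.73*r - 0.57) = 1.221*r^5 - 36.7289*r^4 - 20.9026*r^3 - 41.5387*r^2 - 4.9337*r - 0.1311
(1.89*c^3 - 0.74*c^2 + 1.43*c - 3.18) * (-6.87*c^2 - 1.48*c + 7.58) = -12.9843*c^5 + 2.2866*c^4 + 5.5973*c^3 + 14.121*c^2 + 15.5458*c - 24.1044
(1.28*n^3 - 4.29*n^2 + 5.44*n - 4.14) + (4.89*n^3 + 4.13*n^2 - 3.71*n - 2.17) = 6.17*n^3 - 0.16*n^2 + 1.73*n - 6.31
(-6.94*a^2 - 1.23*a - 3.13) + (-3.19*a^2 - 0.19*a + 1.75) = -10.13*a^2 - 1.42*a - 1.38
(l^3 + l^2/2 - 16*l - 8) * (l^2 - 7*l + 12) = l^5 - 13*l^4/2 - 15*l^3/2 + 110*l^2 - 136*l - 96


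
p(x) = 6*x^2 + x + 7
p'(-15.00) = -179.00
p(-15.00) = 1342.00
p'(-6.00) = -71.00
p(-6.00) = 217.00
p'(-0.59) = -6.08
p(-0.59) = 8.50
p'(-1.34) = -15.08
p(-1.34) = 16.43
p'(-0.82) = -8.84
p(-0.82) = 10.21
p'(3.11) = 38.32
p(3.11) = 68.14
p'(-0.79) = -8.48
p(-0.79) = 9.95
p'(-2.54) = -29.48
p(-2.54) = 43.17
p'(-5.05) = -59.60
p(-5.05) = 154.96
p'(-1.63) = -18.56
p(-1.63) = 21.31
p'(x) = 12*x + 1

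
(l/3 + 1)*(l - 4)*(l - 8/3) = l^3/3 - 11*l^2/9 - 28*l/9 + 32/3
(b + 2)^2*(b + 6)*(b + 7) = b^4 + 17*b^3 + 98*b^2 + 220*b + 168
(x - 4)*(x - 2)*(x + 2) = x^3 - 4*x^2 - 4*x + 16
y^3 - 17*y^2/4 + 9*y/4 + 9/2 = (y - 3)*(y - 2)*(y + 3/4)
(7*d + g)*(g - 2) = 7*d*g - 14*d + g^2 - 2*g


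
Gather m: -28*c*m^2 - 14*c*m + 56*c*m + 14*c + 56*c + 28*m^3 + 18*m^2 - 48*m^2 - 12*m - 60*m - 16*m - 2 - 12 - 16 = 70*c + 28*m^3 + m^2*(-28*c - 30) + m*(42*c - 88) - 30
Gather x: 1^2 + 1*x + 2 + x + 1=2*x + 4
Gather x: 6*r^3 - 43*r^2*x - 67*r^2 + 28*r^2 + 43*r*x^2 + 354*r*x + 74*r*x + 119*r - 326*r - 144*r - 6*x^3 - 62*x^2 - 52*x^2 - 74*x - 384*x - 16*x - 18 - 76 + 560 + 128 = 6*r^3 - 39*r^2 - 351*r - 6*x^3 + x^2*(43*r - 114) + x*(-43*r^2 + 428*r - 474) + 594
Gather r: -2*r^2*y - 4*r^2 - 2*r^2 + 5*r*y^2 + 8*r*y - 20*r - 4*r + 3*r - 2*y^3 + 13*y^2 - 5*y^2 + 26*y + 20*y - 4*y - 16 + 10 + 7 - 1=r^2*(-2*y - 6) + r*(5*y^2 + 8*y - 21) - 2*y^3 + 8*y^2 + 42*y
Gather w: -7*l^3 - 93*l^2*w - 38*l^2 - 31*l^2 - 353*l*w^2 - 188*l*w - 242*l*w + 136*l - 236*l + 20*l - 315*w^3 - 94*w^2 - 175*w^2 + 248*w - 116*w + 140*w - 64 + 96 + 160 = -7*l^3 - 69*l^2 - 80*l - 315*w^3 + w^2*(-353*l - 269) + w*(-93*l^2 - 430*l + 272) + 192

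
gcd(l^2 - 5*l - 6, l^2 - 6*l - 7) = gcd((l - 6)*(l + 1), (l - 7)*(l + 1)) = l + 1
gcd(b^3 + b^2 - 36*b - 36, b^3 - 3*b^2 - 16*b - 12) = b^2 - 5*b - 6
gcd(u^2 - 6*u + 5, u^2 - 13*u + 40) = u - 5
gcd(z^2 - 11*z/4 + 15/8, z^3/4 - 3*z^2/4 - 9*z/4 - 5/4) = 1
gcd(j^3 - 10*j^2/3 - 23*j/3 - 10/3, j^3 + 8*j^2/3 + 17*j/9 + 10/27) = j + 2/3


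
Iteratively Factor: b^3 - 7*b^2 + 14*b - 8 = (b - 1)*(b^2 - 6*b + 8) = (b - 4)*(b - 1)*(b - 2)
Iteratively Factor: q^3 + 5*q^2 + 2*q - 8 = (q + 4)*(q^2 + q - 2) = (q + 2)*(q + 4)*(q - 1)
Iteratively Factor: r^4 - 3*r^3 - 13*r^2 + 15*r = (r)*(r^3 - 3*r^2 - 13*r + 15) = r*(r - 1)*(r^2 - 2*r - 15) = r*(r - 5)*(r - 1)*(r + 3)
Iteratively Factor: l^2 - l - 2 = (l + 1)*(l - 2)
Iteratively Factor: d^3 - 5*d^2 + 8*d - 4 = (d - 2)*(d^2 - 3*d + 2) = (d - 2)^2*(d - 1)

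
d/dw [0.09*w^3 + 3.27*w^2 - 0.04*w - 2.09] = 0.27*w^2 + 6.54*w - 0.04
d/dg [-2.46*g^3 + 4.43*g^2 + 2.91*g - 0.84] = -7.38*g^2 + 8.86*g + 2.91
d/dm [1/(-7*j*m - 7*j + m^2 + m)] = (7*j - 2*m - 1)/(7*j*m + 7*j - m^2 - m)^2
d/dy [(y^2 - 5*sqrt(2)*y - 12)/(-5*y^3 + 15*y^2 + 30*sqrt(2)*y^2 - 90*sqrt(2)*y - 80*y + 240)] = ((-2*y + 5*sqrt(2))*(y^3 - 6*sqrt(2)*y^2 - 3*y^2 + 16*y + 18*sqrt(2)*y - 48) - (-y^2 + 5*sqrt(2)*y + 12)*(3*y^2 - 12*sqrt(2)*y - 6*y + 16 + 18*sqrt(2)))/(5*(y^3 - 6*sqrt(2)*y^2 - 3*y^2 + 16*y + 18*sqrt(2)*y - 48)^2)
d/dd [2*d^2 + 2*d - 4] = 4*d + 2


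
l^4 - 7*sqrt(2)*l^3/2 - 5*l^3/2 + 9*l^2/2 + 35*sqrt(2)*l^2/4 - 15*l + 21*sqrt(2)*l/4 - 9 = (l - 3)*(l + 1/2)*(l - 2*sqrt(2))*(l - 3*sqrt(2)/2)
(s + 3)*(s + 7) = s^2 + 10*s + 21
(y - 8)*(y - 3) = y^2 - 11*y + 24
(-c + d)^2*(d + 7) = c^2*d + 7*c^2 - 2*c*d^2 - 14*c*d + d^3 + 7*d^2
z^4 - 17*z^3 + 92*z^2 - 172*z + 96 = (z - 8)*(z - 6)*(z - 2)*(z - 1)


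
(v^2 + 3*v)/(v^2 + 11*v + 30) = v*(v + 3)/(v^2 + 11*v + 30)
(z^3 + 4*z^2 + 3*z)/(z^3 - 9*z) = (z + 1)/(z - 3)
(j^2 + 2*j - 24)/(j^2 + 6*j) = (j - 4)/j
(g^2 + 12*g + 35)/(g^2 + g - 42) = (g + 5)/(g - 6)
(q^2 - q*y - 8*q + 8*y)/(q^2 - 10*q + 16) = (q - y)/(q - 2)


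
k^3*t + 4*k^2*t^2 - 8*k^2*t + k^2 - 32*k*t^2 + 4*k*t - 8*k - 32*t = (k - 8)*(k + 4*t)*(k*t + 1)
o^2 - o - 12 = (o - 4)*(o + 3)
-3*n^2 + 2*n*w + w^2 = (-n + w)*(3*n + w)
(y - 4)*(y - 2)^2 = y^3 - 8*y^2 + 20*y - 16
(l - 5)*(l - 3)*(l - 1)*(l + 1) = l^4 - 8*l^3 + 14*l^2 + 8*l - 15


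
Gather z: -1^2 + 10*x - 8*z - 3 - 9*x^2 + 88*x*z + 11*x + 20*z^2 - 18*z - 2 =-9*x^2 + 21*x + 20*z^2 + z*(88*x - 26) - 6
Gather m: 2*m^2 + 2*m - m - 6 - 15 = 2*m^2 + m - 21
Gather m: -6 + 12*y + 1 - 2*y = 10*y - 5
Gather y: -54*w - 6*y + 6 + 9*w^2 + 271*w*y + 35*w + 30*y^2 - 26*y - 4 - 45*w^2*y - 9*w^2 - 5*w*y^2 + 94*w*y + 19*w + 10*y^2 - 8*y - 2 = y^2*(40 - 5*w) + y*(-45*w^2 + 365*w - 40)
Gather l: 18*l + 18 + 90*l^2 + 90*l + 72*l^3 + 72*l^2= 72*l^3 + 162*l^2 + 108*l + 18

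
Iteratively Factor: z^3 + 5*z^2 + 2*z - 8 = (z + 2)*(z^2 + 3*z - 4) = (z + 2)*(z + 4)*(z - 1)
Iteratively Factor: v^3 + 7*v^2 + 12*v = (v + 3)*(v^2 + 4*v) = (v + 3)*(v + 4)*(v)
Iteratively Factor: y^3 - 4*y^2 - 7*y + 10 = (y + 2)*(y^2 - 6*y + 5) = (y - 1)*(y + 2)*(y - 5)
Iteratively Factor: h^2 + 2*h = (h)*(h + 2)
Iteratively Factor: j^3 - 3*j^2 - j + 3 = (j - 1)*(j^2 - 2*j - 3) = (j - 1)*(j + 1)*(j - 3)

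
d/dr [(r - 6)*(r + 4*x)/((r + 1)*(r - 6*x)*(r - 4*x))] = (-(r - 6)*(r + 1)*(r - 6*x)*(r + 4*x) - (r - 6)*(r + 1)*(r - 4*x)*(r + 4*x) - (r - 6)*(r - 6*x)*(r - 4*x)*(r + 4*x) + 2*(r + 1)*(r - 6*x)*(r - 4*x)*(r + 2*x - 3))/((r + 1)^2*(r - 6*x)^2*(r - 4*x)^2)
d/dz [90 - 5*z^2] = -10*z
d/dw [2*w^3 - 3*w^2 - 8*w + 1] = 6*w^2 - 6*w - 8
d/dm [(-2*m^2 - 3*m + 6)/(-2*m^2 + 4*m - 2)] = (9 - 7*m)/(2*(m^3 - 3*m^2 + 3*m - 1))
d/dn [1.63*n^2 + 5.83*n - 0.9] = 3.26*n + 5.83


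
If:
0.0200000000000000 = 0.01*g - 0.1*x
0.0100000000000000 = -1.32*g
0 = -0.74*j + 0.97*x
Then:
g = -0.01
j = -0.26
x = -0.20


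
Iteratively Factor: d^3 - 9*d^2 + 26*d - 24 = (d - 2)*(d^2 - 7*d + 12) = (d - 3)*(d - 2)*(d - 4)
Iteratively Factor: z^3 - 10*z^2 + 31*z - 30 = (z - 2)*(z^2 - 8*z + 15) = (z - 5)*(z - 2)*(z - 3)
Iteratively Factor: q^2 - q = (q - 1)*(q)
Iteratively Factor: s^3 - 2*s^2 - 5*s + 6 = (s + 2)*(s^2 - 4*s + 3) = (s - 1)*(s + 2)*(s - 3)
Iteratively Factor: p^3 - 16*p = (p - 4)*(p^2 + 4*p) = p*(p - 4)*(p + 4)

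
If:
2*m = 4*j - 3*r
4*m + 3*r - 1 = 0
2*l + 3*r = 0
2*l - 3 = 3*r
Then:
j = -1/16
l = 3/4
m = 5/8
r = -1/2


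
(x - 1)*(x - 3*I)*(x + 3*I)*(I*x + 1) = I*x^4 + x^3 - I*x^3 - x^2 + 9*I*x^2 + 9*x - 9*I*x - 9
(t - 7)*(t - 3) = t^2 - 10*t + 21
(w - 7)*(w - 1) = w^2 - 8*w + 7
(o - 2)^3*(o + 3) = o^4 - 3*o^3 - 6*o^2 + 28*o - 24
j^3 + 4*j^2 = j^2*(j + 4)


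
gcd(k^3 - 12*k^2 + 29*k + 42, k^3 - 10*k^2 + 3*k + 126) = k^2 - 13*k + 42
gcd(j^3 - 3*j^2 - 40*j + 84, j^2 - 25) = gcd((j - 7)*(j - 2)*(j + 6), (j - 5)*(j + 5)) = 1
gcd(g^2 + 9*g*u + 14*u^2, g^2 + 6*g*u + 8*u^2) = g + 2*u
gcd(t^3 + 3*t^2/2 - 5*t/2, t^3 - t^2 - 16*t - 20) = 1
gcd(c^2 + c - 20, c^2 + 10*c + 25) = c + 5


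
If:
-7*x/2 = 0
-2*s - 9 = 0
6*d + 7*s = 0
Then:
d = 21/4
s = -9/2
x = 0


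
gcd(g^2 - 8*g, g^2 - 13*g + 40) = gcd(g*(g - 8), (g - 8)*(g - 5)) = g - 8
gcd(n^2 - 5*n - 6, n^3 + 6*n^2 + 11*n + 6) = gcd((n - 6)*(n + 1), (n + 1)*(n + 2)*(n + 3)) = n + 1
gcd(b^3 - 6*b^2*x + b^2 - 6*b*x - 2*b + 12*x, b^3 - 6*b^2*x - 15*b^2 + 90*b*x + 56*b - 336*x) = -b + 6*x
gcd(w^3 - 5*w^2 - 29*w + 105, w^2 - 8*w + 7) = w - 7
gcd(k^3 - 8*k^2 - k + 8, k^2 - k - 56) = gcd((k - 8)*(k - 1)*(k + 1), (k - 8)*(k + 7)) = k - 8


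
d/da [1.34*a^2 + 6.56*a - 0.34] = 2.68*a + 6.56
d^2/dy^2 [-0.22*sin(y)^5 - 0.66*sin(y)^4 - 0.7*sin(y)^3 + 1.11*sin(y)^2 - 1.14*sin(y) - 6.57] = 5.5*sin(y)^5 + 10.56*sin(y)^4 + 1.9*sin(y)^3 - 12.36*sin(y)^2 - 3.06*sin(y) + 2.22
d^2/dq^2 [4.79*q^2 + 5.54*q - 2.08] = 9.58000000000000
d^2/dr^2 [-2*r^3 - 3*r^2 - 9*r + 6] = -12*r - 6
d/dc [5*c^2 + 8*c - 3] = 10*c + 8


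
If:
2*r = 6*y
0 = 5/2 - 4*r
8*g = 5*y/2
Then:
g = 25/384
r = 5/8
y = 5/24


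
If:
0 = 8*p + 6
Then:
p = -3/4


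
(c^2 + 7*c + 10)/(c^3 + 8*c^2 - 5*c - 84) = (c^2 + 7*c + 10)/(c^3 + 8*c^2 - 5*c - 84)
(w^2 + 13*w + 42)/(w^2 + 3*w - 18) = (w + 7)/(w - 3)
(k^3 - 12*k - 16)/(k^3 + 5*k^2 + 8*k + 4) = (k - 4)/(k + 1)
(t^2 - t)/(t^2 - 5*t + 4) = t/(t - 4)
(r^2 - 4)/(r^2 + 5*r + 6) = (r - 2)/(r + 3)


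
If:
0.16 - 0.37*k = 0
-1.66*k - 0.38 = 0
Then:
No Solution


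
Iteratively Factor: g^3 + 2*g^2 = (g)*(g^2 + 2*g) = g*(g + 2)*(g)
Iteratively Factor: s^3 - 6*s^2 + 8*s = (s - 2)*(s^2 - 4*s) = s*(s - 2)*(s - 4)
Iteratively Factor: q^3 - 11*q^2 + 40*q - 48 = (q - 4)*(q^2 - 7*q + 12) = (q - 4)^2*(q - 3)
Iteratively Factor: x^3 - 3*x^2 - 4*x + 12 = (x - 2)*(x^2 - x - 6) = (x - 3)*(x - 2)*(x + 2)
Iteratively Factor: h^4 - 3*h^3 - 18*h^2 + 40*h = (h + 4)*(h^3 - 7*h^2 + 10*h) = (h - 5)*(h + 4)*(h^2 - 2*h) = (h - 5)*(h - 2)*(h + 4)*(h)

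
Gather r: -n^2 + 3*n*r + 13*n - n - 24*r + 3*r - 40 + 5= -n^2 + 12*n + r*(3*n - 21) - 35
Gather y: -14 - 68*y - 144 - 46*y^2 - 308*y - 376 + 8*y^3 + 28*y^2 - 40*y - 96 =8*y^3 - 18*y^2 - 416*y - 630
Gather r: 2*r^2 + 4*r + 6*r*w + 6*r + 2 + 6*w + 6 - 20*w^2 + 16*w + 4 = 2*r^2 + r*(6*w + 10) - 20*w^2 + 22*w + 12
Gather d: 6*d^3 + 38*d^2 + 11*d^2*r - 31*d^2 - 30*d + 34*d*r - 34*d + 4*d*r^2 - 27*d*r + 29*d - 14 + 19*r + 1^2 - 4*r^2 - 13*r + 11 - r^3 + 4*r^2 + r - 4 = 6*d^3 + d^2*(11*r + 7) + d*(4*r^2 + 7*r - 35) - r^3 + 7*r - 6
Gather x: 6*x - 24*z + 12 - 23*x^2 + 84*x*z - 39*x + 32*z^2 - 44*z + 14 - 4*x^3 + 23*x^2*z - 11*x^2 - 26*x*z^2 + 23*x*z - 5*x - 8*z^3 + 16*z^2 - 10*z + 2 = -4*x^3 + x^2*(23*z - 34) + x*(-26*z^2 + 107*z - 38) - 8*z^3 + 48*z^2 - 78*z + 28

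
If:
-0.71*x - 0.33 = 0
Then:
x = -0.46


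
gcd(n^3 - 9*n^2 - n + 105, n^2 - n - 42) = n - 7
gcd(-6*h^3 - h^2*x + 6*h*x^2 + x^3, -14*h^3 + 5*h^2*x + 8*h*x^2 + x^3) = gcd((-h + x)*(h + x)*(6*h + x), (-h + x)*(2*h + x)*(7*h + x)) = -h + x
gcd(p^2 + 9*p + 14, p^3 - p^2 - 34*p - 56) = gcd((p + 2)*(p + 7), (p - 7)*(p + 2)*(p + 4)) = p + 2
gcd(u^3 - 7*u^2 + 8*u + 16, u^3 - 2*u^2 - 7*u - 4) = u^2 - 3*u - 4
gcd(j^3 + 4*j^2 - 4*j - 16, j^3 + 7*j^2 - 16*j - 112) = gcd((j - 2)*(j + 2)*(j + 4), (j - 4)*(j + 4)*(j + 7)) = j + 4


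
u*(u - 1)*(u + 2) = u^3 + u^2 - 2*u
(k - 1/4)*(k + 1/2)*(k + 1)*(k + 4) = k^4 + 21*k^3/4 + 41*k^2/8 + 3*k/8 - 1/2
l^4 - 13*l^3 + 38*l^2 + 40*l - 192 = (l - 8)*(l - 4)*(l - 3)*(l + 2)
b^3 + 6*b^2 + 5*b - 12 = (b - 1)*(b + 3)*(b + 4)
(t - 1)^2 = t^2 - 2*t + 1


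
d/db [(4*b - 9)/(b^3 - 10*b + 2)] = (4*b^3 - 40*b - (4*b - 9)*(3*b^2 - 10) + 8)/(b^3 - 10*b + 2)^2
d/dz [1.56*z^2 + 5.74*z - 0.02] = 3.12*z + 5.74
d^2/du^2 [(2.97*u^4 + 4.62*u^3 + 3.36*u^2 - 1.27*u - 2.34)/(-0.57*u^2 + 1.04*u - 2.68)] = (-1.929906*u^6 + 10.563696*u^5 - 46.495944*u^4 + 133.410414*u^3 - 143.36154*u^2 - 219.059352*u - 43.27352)/(0.185193*u^6 - 1.013688*u^5 + 4.461732*u^4 - 10.657088*u^3 + 20.977968*u^2 - 22.409088*u + 19.248832)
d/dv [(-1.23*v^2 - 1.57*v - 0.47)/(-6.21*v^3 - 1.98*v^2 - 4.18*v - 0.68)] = (-7.6383*v^4 - 19.4994*v^3 - 6.7233*v^2 - 0.1884*v - 0.897)/(38.5641*v^6 + 24.5916*v^5 + 55.836*v^4 + 24.9984*v^3 + 20.1652*v^2 + 5.6848*v + 0.4624)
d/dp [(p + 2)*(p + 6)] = 2*p + 8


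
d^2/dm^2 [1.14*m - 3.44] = 0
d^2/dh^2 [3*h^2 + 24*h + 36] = 6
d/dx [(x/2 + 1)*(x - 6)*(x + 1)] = 3*x^2/2 - 3*x - 8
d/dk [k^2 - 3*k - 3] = 2*k - 3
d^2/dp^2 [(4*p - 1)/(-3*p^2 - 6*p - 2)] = 6*(-12*(p + 1)^2*(4*p - 1) + (12*p + 7)*(3*p^2 + 6*p + 2))/(3*p^2 + 6*p + 2)^3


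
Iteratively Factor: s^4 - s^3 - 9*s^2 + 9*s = (s + 3)*(s^3 - 4*s^2 + 3*s) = (s - 3)*(s + 3)*(s^2 - s) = (s - 3)*(s - 1)*(s + 3)*(s)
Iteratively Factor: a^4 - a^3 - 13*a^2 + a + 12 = (a + 3)*(a^3 - 4*a^2 - a + 4) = (a + 1)*(a + 3)*(a^2 - 5*a + 4) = (a - 1)*(a + 1)*(a + 3)*(a - 4)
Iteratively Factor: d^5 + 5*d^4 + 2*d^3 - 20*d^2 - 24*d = (d + 3)*(d^4 + 2*d^3 - 4*d^2 - 8*d) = (d - 2)*(d + 3)*(d^3 + 4*d^2 + 4*d) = (d - 2)*(d + 2)*(d + 3)*(d^2 + 2*d) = d*(d - 2)*(d + 2)*(d + 3)*(d + 2)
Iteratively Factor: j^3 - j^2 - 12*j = (j)*(j^2 - j - 12) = j*(j - 4)*(j + 3)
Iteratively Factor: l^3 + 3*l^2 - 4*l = (l)*(l^2 + 3*l - 4) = l*(l - 1)*(l + 4)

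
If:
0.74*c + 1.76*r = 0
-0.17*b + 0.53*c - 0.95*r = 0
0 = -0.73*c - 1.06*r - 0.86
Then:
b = -16.54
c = -3.02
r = 1.27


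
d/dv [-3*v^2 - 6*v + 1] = -6*v - 6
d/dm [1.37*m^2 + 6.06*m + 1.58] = 2.74*m + 6.06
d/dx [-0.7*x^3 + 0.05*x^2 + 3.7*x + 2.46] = -2.1*x^2 + 0.1*x + 3.7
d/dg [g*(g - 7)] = 2*g - 7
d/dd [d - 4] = 1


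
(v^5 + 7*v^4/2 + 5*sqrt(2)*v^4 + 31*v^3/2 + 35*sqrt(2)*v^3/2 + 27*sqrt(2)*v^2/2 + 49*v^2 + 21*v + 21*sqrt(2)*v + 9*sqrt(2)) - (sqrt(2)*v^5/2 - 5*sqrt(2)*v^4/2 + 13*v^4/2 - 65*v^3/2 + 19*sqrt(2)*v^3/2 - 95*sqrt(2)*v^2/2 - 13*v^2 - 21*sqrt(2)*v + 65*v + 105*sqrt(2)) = -sqrt(2)*v^5/2 + v^5 - 3*v^4 + 15*sqrt(2)*v^4/2 + 8*sqrt(2)*v^3 + 48*v^3 + 62*v^2 + 61*sqrt(2)*v^2 - 44*v + 42*sqrt(2)*v - 96*sqrt(2)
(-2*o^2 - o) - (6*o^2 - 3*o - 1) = -8*o^2 + 2*o + 1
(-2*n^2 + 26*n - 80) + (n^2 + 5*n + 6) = -n^2 + 31*n - 74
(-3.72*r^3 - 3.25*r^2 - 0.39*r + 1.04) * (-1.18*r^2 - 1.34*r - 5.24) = 4.3896*r^5 + 8.8198*r^4 + 24.308*r^3 + 16.3254*r^2 + 0.65*r - 5.4496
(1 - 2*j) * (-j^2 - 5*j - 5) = 2*j^3 + 9*j^2 + 5*j - 5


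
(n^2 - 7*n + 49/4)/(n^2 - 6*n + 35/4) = (2*n - 7)/(2*n - 5)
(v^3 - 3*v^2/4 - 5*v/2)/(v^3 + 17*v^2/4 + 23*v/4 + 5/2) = v*(v - 2)/(v^2 + 3*v + 2)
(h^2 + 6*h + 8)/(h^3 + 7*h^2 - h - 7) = (h^2 + 6*h + 8)/(h^3 + 7*h^2 - h - 7)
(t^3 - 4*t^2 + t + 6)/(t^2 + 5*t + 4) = (t^2 - 5*t + 6)/(t + 4)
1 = 1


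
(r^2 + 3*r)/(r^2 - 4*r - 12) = r*(r + 3)/(r^2 - 4*r - 12)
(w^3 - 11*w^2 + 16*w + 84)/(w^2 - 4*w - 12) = w - 7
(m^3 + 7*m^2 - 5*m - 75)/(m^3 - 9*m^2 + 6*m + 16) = (m^3 + 7*m^2 - 5*m - 75)/(m^3 - 9*m^2 + 6*m + 16)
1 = 1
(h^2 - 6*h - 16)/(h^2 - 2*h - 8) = (h - 8)/(h - 4)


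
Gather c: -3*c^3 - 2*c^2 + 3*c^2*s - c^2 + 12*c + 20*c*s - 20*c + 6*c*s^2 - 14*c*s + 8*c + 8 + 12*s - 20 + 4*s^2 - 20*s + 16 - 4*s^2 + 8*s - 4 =-3*c^3 + c^2*(3*s - 3) + c*(6*s^2 + 6*s)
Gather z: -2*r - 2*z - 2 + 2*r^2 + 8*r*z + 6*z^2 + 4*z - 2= 2*r^2 - 2*r + 6*z^2 + z*(8*r + 2) - 4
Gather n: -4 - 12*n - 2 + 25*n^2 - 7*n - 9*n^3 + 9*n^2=-9*n^3 + 34*n^2 - 19*n - 6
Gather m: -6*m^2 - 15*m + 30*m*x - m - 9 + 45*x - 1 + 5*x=-6*m^2 + m*(30*x - 16) + 50*x - 10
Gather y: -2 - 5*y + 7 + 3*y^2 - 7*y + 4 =3*y^2 - 12*y + 9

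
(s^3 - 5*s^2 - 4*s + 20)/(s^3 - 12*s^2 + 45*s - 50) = (s + 2)/(s - 5)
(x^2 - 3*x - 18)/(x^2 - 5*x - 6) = (x + 3)/(x + 1)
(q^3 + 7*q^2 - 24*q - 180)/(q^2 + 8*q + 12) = (q^2 + q - 30)/(q + 2)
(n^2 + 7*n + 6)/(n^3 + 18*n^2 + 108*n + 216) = (n + 1)/(n^2 + 12*n + 36)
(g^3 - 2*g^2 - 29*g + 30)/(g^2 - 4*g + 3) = (g^2 - g - 30)/(g - 3)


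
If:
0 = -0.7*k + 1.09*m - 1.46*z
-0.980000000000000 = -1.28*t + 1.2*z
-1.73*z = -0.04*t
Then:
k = 1.55714285714286*m - 0.0377400295420975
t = 0.78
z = 0.02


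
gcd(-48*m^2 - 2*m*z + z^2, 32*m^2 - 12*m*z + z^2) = -8*m + z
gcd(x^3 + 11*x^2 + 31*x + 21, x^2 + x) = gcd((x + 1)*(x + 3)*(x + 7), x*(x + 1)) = x + 1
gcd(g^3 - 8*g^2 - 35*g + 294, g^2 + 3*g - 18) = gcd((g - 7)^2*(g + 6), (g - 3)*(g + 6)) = g + 6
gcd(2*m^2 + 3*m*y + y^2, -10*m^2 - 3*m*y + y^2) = 2*m + y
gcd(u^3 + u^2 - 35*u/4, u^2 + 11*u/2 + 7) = u + 7/2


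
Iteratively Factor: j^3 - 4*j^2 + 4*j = (j)*(j^2 - 4*j + 4) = j*(j - 2)*(j - 2)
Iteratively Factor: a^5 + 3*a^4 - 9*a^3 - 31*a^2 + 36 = (a - 1)*(a^4 + 4*a^3 - 5*a^2 - 36*a - 36) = (a - 1)*(a + 3)*(a^3 + a^2 - 8*a - 12) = (a - 3)*(a - 1)*(a + 3)*(a^2 + 4*a + 4) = (a - 3)*(a - 1)*(a + 2)*(a + 3)*(a + 2)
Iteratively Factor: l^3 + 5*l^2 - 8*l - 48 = (l - 3)*(l^2 + 8*l + 16) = (l - 3)*(l + 4)*(l + 4)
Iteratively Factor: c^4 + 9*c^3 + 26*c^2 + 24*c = (c + 2)*(c^3 + 7*c^2 + 12*c) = (c + 2)*(c + 3)*(c^2 + 4*c) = c*(c + 2)*(c + 3)*(c + 4)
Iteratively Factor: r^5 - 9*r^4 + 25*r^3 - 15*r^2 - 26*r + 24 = (r - 4)*(r^4 - 5*r^3 + 5*r^2 + 5*r - 6) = (r - 4)*(r - 1)*(r^3 - 4*r^2 + r + 6) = (r - 4)*(r - 1)*(r + 1)*(r^2 - 5*r + 6) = (r - 4)*(r - 3)*(r - 1)*(r + 1)*(r - 2)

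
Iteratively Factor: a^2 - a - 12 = (a + 3)*(a - 4)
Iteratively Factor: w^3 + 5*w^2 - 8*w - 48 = (w - 3)*(w^2 + 8*w + 16) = (w - 3)*(w + 4)*(w + 4)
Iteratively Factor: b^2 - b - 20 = (b + 4)*(b - 5)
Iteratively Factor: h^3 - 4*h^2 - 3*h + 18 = (h + 2)*(h^2 - 6*h + 9) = (h - 3)*(h + 2)*(h - 3)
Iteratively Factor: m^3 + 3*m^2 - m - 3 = (m - 1)*(m^2 + 4*m + 3) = (m - 1)*(m + 3)*(m + 1)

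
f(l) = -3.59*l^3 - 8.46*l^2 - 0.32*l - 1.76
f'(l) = -10.77*l^2 - 16.92*l - 0.32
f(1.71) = -45.00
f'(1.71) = -60.75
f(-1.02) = -6.43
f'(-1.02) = 5.73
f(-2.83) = 12.76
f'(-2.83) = -38.69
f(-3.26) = 33.75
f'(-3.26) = -59.62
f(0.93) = -12.26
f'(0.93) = -25.37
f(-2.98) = 19.07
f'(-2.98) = -45.54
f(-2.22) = -3.47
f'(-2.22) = -15.84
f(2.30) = -90.93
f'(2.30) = -96.21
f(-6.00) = 471.04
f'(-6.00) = -286.52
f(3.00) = -175.79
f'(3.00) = -148.01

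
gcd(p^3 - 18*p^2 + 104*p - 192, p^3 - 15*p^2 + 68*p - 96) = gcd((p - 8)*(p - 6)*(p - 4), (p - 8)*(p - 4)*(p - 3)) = p^2 - 12*p + 32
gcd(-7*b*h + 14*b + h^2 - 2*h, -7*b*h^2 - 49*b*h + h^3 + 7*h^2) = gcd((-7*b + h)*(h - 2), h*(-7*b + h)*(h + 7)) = 7*b - h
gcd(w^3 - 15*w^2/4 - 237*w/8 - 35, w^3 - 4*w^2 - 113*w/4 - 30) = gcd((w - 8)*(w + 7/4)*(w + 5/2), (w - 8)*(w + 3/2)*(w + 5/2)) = w^2 - 11*w/2 - 20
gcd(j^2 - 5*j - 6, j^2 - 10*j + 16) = 1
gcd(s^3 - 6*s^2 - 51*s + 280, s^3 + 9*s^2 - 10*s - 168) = s + 7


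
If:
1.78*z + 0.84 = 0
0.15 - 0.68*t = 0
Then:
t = 0.22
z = -0.47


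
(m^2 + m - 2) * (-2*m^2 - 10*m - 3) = -2*m^4 - 12*m^3 - 9*m^2 + 17*m + 6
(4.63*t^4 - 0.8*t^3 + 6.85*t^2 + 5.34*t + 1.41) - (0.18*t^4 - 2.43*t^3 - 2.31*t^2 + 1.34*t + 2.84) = 4.45*t^4 + 1.63*t^3 + 9.16*t^2 + 4.0*t - 1.43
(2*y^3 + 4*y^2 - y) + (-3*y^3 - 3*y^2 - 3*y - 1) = -y^3 + y^2 - 4*y - 1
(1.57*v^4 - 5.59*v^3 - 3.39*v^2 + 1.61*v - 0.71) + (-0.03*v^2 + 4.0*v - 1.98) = 1.57*v^4 - 5.59*v^3 - 3.42*v^2 + 5.61*v - 2.69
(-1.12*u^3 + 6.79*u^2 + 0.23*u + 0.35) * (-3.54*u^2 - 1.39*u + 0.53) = 3.9648*u^5 - 22.4798*u^4 - 10.8459*u^3 + 2.04*u^2 - 0.3646*u + 0.1855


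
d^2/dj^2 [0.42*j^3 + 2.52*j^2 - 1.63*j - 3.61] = 2.52*j + 5.04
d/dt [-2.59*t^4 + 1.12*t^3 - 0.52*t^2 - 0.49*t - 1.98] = -10.36*t^3 + 3.36*t^2 - 1.04*t - 0.49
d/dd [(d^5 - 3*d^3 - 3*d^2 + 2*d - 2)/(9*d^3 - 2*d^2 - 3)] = (18*d^7 - 6*d^6 + 18*d^4 - 36*d^3 + 85*d^2 + 10*d - 6)/(81*d^6 - 36*d^5 + 4*d^4 - 54*d^3 + 12*d^2 + 9)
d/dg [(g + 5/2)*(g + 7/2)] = 2*g + 6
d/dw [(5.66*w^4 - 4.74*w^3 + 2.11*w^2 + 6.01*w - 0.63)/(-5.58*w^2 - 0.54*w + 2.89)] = (-63.1656*w^5 + 17.28*w^4 + 70.5488*w^3 - 8.69940000000001*w^2 + 5.165*w + 17.0287)/(31.1364*w^4 + 6.0264*w^3 - 31.9608*w^2 - 3.1212*w + 8.3521)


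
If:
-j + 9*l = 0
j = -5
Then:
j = -5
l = -5/9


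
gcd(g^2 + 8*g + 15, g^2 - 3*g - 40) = g + 5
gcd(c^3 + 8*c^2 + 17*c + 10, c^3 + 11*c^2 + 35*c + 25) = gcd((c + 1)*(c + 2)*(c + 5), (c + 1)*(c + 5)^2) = c^2 + 6*c + 5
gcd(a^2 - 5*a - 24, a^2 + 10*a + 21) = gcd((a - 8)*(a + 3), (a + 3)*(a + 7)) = a + 3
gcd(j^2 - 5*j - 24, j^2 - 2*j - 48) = j - 8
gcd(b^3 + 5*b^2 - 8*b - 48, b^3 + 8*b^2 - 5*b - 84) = b^2 + b - 12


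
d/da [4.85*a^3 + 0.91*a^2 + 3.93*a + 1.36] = 14.55*a^2 + 1.82*a + 3.93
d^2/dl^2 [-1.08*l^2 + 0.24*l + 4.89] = -2.16000000000000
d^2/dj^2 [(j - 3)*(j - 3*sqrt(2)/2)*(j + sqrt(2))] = 6*j - 6 - sqrt(2)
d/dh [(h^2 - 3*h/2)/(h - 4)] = (h^2 - 8*h + 6)/(h^2 - 8*h + 16)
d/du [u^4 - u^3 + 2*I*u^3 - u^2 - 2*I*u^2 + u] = 4*u^3 + u^2*(-3 + 6*I) + u*(-2 - 4*I) + 1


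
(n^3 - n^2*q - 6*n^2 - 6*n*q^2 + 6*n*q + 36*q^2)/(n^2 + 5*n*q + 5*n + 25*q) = (n^3 - n^2*q - 6*n^2 - 6*n*q^2 + 6*n*q + 36*q^2)/(n^2 + 5*n*q + 5*n + 25*q)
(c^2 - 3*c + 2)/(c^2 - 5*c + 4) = (c - 2)/(c - 4)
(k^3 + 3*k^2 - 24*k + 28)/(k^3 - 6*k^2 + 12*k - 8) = (k + 7)/(k - 2)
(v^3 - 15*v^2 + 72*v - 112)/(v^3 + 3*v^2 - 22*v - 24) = (v^2 - 11*v + 28)/(v^2 + 7*v + 6)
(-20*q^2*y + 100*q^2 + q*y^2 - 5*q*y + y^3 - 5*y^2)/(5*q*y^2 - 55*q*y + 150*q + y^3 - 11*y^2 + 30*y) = (-4*q + y)/(y - 6)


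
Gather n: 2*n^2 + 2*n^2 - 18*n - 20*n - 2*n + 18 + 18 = 4*n^2 - 40*n + 36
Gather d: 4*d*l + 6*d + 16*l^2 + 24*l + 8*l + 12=d*(4*l + 6) + 16*l^2 + 32*l + 12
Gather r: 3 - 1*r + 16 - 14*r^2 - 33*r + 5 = -14*r^2 - 34*r + 24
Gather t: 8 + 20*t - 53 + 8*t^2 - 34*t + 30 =8*t^2 - 14*t - 15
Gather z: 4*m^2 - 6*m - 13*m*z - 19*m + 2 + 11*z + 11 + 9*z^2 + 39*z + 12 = 4*m^2 - 25*m + 9*z^2 + z*(50 - 13*m) + 25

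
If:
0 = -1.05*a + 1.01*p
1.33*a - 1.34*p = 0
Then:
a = 0.00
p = 0.00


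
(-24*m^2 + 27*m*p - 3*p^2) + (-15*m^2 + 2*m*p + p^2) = -39*m^2 + 29*m*p - 2*p^2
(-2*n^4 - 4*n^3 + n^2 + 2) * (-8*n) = 16*n^5 + 32*n^4 - 8*n^3 - 16*n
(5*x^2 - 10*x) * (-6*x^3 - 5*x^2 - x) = -30*x^5 + 35*x^4 + 45*x^3 + 10*x^2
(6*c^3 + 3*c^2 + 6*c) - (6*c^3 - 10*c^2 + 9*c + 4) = 13*c^2 - 3*c - 4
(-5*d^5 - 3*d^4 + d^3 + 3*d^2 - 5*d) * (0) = 0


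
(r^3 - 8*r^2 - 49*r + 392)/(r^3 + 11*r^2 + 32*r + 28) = (r^2 - 15*r + 56)/(r^2 + 4*r + 4)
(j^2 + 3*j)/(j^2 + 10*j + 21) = j/(j + 7)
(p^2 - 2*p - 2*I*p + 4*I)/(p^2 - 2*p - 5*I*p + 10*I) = (p - 2*I)/(p - 5*I)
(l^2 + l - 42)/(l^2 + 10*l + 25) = (l^2 + l - 42)/(l^2 + 10*l + 25)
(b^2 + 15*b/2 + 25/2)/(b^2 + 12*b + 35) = (b + 5/2)/(b + 7)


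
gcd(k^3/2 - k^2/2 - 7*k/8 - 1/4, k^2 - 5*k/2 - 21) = 1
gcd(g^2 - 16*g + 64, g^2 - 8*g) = g - 8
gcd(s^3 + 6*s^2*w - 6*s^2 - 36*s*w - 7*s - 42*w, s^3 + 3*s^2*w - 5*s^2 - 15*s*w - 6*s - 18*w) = s + 1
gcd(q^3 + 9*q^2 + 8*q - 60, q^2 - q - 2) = q - 2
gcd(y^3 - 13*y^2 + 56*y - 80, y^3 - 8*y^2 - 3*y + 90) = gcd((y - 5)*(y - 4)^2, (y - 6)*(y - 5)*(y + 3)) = y - 5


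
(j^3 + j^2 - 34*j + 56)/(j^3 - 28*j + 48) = (j + 7)/(j + 6)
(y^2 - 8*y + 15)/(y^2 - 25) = (y - 3)/(y + 5)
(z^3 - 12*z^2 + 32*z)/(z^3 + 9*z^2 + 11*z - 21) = z*(z^2 - 12*z + 32)/(z^3 + 9*z^2 + 11*z - 21)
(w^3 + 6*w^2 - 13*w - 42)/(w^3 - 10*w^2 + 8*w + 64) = (w^2 + 4*w - 21)/(w^2 - 12*w + 32)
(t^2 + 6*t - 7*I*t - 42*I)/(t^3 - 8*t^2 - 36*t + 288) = (t - 7*I)/(t^2 - 14*t + 48)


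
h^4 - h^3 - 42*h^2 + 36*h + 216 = (h - 6)*(h - 3)*(h + 2)*(h + 6)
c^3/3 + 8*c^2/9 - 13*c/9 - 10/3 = (c/3 + 1)*(c - 2)*(c + 5/3)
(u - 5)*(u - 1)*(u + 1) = u^3 - 5*u^2 - u + 5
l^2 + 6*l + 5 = (l + 1)*(l + 5)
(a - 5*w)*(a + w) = a^2 - 4*a*w - 5*w^2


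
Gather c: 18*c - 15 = 18*c - 15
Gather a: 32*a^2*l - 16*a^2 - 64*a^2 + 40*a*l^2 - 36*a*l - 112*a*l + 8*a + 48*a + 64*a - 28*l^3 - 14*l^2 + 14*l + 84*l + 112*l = a^2*(32*l - 80) + a*(40*l^2 - 148*l + 120) - 28*l^3 - 14*l^2 + 210*l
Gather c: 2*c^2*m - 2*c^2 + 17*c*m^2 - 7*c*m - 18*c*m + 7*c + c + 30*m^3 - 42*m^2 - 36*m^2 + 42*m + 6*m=c^2*(2*m - 2) + c*(17*m^2 - 25*m + 8) + 30*m^3 - 78*m^2 + 48*m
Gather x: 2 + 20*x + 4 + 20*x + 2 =40*x + 8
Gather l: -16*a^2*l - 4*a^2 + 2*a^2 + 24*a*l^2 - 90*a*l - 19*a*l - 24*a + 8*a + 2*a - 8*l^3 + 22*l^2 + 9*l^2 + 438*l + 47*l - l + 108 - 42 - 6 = -2*a^2 - 14*a - 8*l^3 + l^2*(24*a + 31) + l*(-16*a^2 - 109*a + 484) + 60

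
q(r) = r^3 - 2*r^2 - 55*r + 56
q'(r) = 3*r^2 - 4*r - 55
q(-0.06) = 59.29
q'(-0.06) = -54.75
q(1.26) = -14.47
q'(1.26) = -55.28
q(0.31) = 38.79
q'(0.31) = -55.95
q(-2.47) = 164.58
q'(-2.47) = -26.82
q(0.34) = 37.11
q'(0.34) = -56.01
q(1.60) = -33.02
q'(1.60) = -53.72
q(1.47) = -26.00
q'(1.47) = -54.40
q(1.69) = -37.84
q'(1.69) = -53.19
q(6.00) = -130.00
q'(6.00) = 29.00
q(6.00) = -130.00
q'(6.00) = 29.00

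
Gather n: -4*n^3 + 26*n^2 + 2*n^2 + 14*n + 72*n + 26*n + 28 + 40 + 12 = -4*n^3 + 28*n^2 + 112*n + 80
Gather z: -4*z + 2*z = -2*z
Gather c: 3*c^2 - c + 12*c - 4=3*c^2 + 11*c - 4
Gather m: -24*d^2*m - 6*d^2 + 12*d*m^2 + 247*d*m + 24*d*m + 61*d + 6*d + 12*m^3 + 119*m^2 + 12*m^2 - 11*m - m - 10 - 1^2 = -6*d^2 + 67*d + 12*m^3 + m^2*(12*d + 131) + m*(-24*d^2 + 271*d - 12) - 11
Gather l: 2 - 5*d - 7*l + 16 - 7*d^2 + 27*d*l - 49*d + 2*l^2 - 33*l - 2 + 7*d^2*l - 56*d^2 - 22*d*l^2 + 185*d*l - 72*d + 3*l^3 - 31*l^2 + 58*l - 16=-63*d^2 - 126*d + 3*l^3 + l^2*(-22*d - 29) + l*(7*d^2 + 212*d + 18)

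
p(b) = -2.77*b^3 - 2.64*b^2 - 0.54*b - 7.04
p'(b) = -8.31*b^2 - 5.28*b - 0.54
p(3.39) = -147.12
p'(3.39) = -113.94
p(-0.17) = -7.01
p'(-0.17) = 0.12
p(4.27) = -273.14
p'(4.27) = -174.60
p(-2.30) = 13.94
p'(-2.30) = -32.36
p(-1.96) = 4.73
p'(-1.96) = -22.11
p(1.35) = -19.40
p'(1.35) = -22.81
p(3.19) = -125.55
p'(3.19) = -101.95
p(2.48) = -66.87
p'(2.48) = -64.74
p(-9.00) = 1803.31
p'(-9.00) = -626.13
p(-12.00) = 4405.84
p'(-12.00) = -1133.82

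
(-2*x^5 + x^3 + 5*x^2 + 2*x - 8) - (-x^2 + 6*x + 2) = -2*x^5 + x^3 + 6*x^2 - 4*x - 10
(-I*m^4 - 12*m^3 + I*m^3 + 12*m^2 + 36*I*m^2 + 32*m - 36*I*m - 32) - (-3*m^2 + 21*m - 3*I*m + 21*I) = -I*m^4 - 12*m^3 + I*m^3 + 15*m^2 + 36*I*m^2 + 11*m - 33*I*m - 32 - 21*I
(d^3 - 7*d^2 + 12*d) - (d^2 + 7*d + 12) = d^3 - 8*d^2 + 5*d - 12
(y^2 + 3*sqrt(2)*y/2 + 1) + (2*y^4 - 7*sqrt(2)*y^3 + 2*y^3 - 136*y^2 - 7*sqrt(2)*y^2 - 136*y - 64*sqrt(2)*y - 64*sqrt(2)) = 2*y^4 - 7*sqrt(2)*y^3 + 2*y^3 - 135*y^2 - 7*sqrt(2)*y^2 - 136*y - 125*sqrt(2)*y/2 - 64*sqrt(2) + 1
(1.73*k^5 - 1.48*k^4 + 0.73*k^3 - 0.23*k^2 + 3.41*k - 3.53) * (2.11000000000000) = 3.6503*k^5 - 3.1228*k^4 + 1.5403*k^3 - 0.4853*k^2 + 7.1951*k - 7.4483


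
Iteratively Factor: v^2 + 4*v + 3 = (v + 1)*(v + 3)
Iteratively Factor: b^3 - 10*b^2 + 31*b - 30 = (b - 2)*(b^2 - 8*b + 15) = (b - 3)*(b - 2)*(b - 5)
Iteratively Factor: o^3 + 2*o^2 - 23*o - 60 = (o - 5)*(o^2 + 7*o + 12) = (o - 5)*(o + 4)*(o + 3)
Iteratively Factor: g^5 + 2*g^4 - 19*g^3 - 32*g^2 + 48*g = (g + 4)*(g^4 - 2*g^3 - 11*g^2 + 12*g) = (g - 1)*(g + 4)*(g^3 - g^2 - 12*g) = g*(g - 1)*(g + 4)*(g^2 - g - 12) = g*(g - 4)*(g - 1)*(g + 4)*(g + 3)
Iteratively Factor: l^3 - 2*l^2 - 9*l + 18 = (l - 2)*(l^2 - 9) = (l - 3)*(l - 2)*(l + 3)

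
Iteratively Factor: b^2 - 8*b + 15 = (b - 3)*(b - 5)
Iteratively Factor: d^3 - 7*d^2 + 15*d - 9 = (d - 1)*(d^2 - 6*d + 9) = (d - 3)*(d - 1)*(d - 3)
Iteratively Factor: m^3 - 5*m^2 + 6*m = (m)*(m^2 - 5*m + 6) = m*(m - 3)*(m - 2)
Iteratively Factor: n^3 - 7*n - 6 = (n + 2)*(n^2 - 2*n - 3) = (n - 3)*(n + 2)*(n + 1)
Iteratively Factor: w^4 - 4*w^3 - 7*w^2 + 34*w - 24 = (w + 3)*(w^3 - 7*w^2 + 14*w - 8) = (w - 4)*(w + 3)*(w^2 - 3*w + 2) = (w - 4)*(w - 1)*(w + 3)*(w - 2)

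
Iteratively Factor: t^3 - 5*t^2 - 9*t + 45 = (t - 3)*(t^2 - 2*t - 15) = (t - 3)*(t + 3)*(t - 5)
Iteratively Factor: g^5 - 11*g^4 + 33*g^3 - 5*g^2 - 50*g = (g + 1)*(g^4 - 12*g^3 + 45*g^2 - 50*g) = (g - 5)*(g + 1)*(g^3 - 7*g^2 + 10*g) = (g - 5)^2*(g + 1)*(g^2 - 2*g) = g*(g - 5)^2*(g + 1)*(g - 2)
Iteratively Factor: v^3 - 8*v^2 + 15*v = (v - 5)*(v^2 - 3*v) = v*(v - 5)*(v - 3)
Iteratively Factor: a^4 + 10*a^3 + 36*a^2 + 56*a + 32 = (a + 2)*(a^3 + 8*a^2 + 20*a + 16) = (a + 2)^2*(a^2 + 6*a + 8) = (a + 2)^2*(a + 4)*(a + 2)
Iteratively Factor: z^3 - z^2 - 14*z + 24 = (z + 4)*(z^2 - 5*z + 6) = (z - 3)*(z + 4)*(z - 2)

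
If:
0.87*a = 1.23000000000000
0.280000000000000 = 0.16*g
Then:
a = 1.41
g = 1.75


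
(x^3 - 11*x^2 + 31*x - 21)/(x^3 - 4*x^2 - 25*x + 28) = (x - 3)/(x + 4)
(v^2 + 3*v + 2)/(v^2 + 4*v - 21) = (v^2 + 3*v + 2)/(v^2 + 4*v - 21)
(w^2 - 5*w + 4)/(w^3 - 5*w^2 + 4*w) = 1/w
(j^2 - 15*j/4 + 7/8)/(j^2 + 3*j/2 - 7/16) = 2*(2*j - 7)/(4*j + 7)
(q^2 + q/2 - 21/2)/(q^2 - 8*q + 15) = (q + 7/2)/(q - 5)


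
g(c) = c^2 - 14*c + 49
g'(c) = 2*c - 14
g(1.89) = 26.11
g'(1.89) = -10.22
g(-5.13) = 147.14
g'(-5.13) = -24.26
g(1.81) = 26.94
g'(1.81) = -10.38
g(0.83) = 38.07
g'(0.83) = -12.34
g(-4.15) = 124.32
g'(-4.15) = -22.30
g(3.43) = 12.74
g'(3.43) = -7.14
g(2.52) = 20.07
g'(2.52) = -8.96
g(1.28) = 32.72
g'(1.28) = -11.44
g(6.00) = 1.00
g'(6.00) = -2.00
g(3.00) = 16.00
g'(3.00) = -8.00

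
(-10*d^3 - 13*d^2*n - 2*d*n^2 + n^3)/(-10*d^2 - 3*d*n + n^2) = d + n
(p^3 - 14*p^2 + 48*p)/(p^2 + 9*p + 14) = p*(p^2 - 14*p + 48)/(p^2 + 9*p + 14)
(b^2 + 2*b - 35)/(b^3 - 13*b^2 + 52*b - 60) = (b + 7)/(b^2 - 8*b + 12)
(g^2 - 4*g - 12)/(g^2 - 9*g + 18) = (g + 2)/(g - 3)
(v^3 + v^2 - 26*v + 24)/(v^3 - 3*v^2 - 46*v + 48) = (v - 4)/(v - 8)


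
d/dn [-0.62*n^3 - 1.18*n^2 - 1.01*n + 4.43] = -1.86*n^2 - 2.36*n - 1.01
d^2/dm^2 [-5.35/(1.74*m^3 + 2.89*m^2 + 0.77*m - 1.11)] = ((55.854*m + 30.923)*(1.74*m^3 + 2.89*m^2 + 0.77*m - 1.11) - 5.35*(5.22*m^2 + 5.78*m + 0.77)*(10.44*m^2 + 11.56*m + 1.54))/(1.74*m^3 + 2.89*m^2 + 0.77*m - 1.11)^3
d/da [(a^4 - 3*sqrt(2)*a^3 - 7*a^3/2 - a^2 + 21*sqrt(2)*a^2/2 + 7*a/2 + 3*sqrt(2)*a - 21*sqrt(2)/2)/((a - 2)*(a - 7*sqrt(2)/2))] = (4*a^5 - 27*sqrt(2)*a^4 - 19*a^4 + 112*a^3 + 129*sqrt(2)*a^3 - 402*a^2 - 188*sqrt(2)*a^2 + 14*sqrt(2)*a + 588*a - 63 + 7*sqrt(2))/(2*a^4 - 14*sqrt(2)*a^3 - 8*a^3 + 57*a^2 + 56*sqrt(2)*a^2 - 196*a - 56*sqrt(2)*a + 196)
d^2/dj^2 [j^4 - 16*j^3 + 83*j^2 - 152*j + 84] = 12*j^2 - 96*j + 166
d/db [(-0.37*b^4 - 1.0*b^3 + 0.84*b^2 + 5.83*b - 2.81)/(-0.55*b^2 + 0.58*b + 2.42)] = (0.407*b^5 - 0.0937999999999999*b^4 - 4.7416*b^3 - 3.5663*b^2 + 0.974599999999999*b + 15.7384)/(0.3025*b^4 - 0.638*b^3 - 2.3256*b^2 + 2.8072*b + 5.8564)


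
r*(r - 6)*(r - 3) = r^3 - 9*r^2 + 18*r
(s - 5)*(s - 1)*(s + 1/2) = s^3 - 11*s^2/2 + 2*s + 5/2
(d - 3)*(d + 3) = d^2 - 9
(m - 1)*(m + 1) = m^2 - 1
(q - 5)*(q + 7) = q^2 + 2*q - 35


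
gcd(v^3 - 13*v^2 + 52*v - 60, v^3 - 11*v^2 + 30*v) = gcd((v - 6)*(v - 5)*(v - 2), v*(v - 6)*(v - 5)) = v^2 - 11*v + 30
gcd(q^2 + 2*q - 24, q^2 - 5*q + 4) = q - 4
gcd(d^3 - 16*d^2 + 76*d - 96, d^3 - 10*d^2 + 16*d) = d^2 - 10*d + 16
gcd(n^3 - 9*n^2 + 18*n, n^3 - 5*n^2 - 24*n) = n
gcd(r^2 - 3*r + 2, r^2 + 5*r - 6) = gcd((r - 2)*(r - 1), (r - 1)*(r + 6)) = r - 1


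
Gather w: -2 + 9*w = 9*w - 2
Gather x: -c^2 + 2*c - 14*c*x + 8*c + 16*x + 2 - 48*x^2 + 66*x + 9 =-c^2 + 10*c - 48*x^2 + x*(82 - 14*c) + 11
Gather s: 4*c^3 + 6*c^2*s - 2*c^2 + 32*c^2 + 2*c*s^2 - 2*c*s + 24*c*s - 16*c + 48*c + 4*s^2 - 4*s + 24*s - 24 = 4*c^3 + 30*c^2 + 32*c + s^2*(2*c + 4) + s*(6*c^2 + 22*c + 20) - 24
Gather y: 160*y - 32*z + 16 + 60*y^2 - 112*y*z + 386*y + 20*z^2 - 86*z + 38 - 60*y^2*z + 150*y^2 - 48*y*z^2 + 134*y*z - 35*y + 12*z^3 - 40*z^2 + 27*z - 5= y^2*(210 - 60*z) + y*(-48*z^2 + 22*z + 511) + 12*z^3 - 20*z^2 - 91*z + 49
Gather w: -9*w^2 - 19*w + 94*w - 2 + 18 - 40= -9*w^2 + 75*w - 24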